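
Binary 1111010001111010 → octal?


Group into 3-bit groups: 001111010001111010
  001 = 1
  111 = 7
  010 = 2
  001 = 1
  111 = 7
  010 = 2
= 0o172172


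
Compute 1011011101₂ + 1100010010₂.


Align and add column by column (LSB to MSB, carry propagating):
  01011011101
+ 01100010010
  -----------
  col 0: 1 + 0 + 0 (carry in) = 1 → bit 1, carry out 0
  col 1: 0 + 1 + 0 (carry in) = 1 → bit 1, carry out 0
  col 2: 1 + 0 + 0 (carry in) = 1 → bit 1, carry out 0
  col 3: 1 + 0 + 0 (carry in) = 1 → bit 1, carry out 0
  col 4: 1 + 1 + 0 (carry in) = 2 → bit 0, carry out 1
  col 5: 0 + 0 + 1 (carry in) = 1 → bit 1, carry out 0
  col 6: 1 + 0 + 0 (carry in) = 1 → bit 1, carry out 0
  col 7: 1 + 0 + 0 (carry in) = 1 → bit 1, carry out 0
  col 8: 0 + 1 + 0 (carry in) = 1 → bit 1, carry out 0
  col 9: 1 + 1 + 0 (carry in) = 2 → bit 0, carry out 1
  col 10: 0 + 0 + 1 (carry in) = 1 → bit 1, carry out 0
Reading bits MSB→LSB: 10111101111
Strip leading zeros: 10111101111
= 10111101111


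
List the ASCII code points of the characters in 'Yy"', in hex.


String: 'Yy"'  (3 characters)
Per-character ASCII lookup:
  'Y': uppercase starts at 65: 'Y' = 65 + 24 = 89 → 0x59
  'y': lowercase starts at 97: 'y' = 97 + 24 = 121 → 0x79
  '"': special character: '"' = 34 → 0x22
= 0x59 0x79 0x22


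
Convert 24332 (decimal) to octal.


Divide by 8 repeatedly:
24332 ÷ 8 = 3041 remainder 4
3041 ÷ 8 = 380 remainder 1
380 ÷ 8 = 47 remainder 4
47 ÷ 8 = 5 remainder 7
5 ÷ 8 = 0 remainder 5
Reading remainders bottom-up:
= 0o57414


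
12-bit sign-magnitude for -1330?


Sign bit: 1 (negative)
Magnitude: 1330 = 10100110010
= 110100110010


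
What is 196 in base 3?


Divide by 3 repeatedly:
196 ÷ 3 = 65 remainder 1
65 ÷ 3 = 21 remainder 2
21 ÷ 3 = 7 remainder 0
7 ÷ 3 = 2 remainder 1
2 ÷ 3 = 0 remainder 2
Reading remainders bottom-up:
= 21021


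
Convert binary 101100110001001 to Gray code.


Binary: 101100110001001
Gray code: G = B XOR (B >> 1)
B >> 1 = 010110011000100
101100110001001 XOR 010110011000100:
  1 XOR 0 = 1
  0 XOR 1 = 1
  1 XOR 0 = 1
  1 XOR 1 = 0
  0 XOR 1 = 1
  0 XOR 0 = 0
  1 XOR 0 = 1
  1 XOR 1 = 0
  0 XOR 1 = 1
  0 XOR 0 = 0
  0 XOR 0 = 0
  1 XOR 0 = 1
  0 XOR 1 = 1
  0 XOR 0 = 0
  1 XOR 0 = 1
= 111010101001101


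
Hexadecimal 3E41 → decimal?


Positional values:
Position 0: 1 × 16^0 = 1 × 1 = 1
Position 1: 4 × 16^1 = 4 × 16 = 64
Position 2: E × 16^2 = 14 × 256 = 3584
Position 3: 3 × 16^3 = 3 × 4096 = 12288
Sum = 1 + 64 + 3584 + 12288
= 15937


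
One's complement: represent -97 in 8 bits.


Original: 01100001
Invert all bits:
  bit 0: 0 → 1
  bit 1: 1 → 0
  bit 2: 1 → 0
  bit 3: 0 → 1
  bit 4: 0 → 1
  bit 5: 0 → 1
  bit 6: 0 → 1
  bit 7: 1 → 0
= 10011110


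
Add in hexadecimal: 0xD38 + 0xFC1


Align and add column by column (LSB to MSB, each column mod 16 with carry):
  0D38
+ 0FC1
  ----
  col 0: 8(8) + 1(1) + 0 (carry in) = 9 → 9(9), carry out 0
  col 1: 3(3) + C(12) + 0 (carry in) = 15 → F(15), carry out 0
  col 2: D(13) + F(15) + 0 (carry in) = 28 → C(12), carry out 1
  col 3: 0(0) + 0(0) + 1 (carry in) = 1 → 1(1), carry out 0
Reading digits MSB→LSB: 1CF9
Strip leading zeros: 1CF9
= 0x1CF9


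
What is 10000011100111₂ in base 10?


Positional values:
Bit 0: 1 × 2^0 = 1
Bit 1: 1 × 2^1 = 2
Bit 2: 1 × 2^2 = 4
Bit 5: 1 × 2^5 = 32
Bit 6: 1 × 2^6 = 64
Bit 7: 1 × 2^7 = 128
Bit 13: 1 × 2^13 = 8192
Sum = 1 + 2 + 4 + 32 + 64 + 128 + 8192
= 8423


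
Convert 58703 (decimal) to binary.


Divide by 2 repeatedly:
58703 ÷ 2 = 29351 remainder 1
29351 ÷ 2 = 14675 remainder 1
14675 ÷ 2 = 7337 remainder 1
7337 ÷ 2 = 3668 remainder 1
3668 ÷ 2 = 1834 remainder 0
1834 ÷ 2 = 917 remainder 0
917 ÷ 2 = 458 remainder 1
458 ÷ 2 = 229 remainder 0
229 ÷ 2 = 114 remainder 1
114 ÷ 2 = 57 remainder 0
57 ÷ 2 = 28 remainder 1
28 ÷ 2 = 14 remainder 0
14 ÷ 2 = 7 remainder 0
7 ÷ 2 = 3 remainder 1
3 ÷ 2 = 1 remainder 1
1 ÷ 2 = 0 remainder 1
Reading remainders bottom-up:
= 1110010101001111


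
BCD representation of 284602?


Each digit → 4-bit binary:
  2 → 0010
  8 → 1000
  4 → 0100
  6 → 0110
  0 → 0000
  2 → 0010
= 0010 1000 0100 0110 0000 0010


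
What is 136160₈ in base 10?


Positional values:
Position 0: 0 × 8^0 = 0
Position 1: 6 × 8^1 = 48
Position 2: 1 × 8^2 = 64
Position 3: 6 × 8^3 = 3072
Position 4: 3 × 8^4 = 12288
Position 5: 1 × 8^5 = 32768
Sum = 0 + 48 + 64 + 3072 + 12288 + 32768
= 48240


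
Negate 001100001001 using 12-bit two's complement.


Original: 001100001001
Step 1 - Invert all bits: 110011110110
Step 2 - Add 1: 110011110110 + 1
= 110011110111 (represents -777)


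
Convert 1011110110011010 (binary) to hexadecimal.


Group into 4-bit nibbles: 1011110110011010
  1011 = B
  1101 = D
  1001 = 9
  1010 = A
= 0xBD9A


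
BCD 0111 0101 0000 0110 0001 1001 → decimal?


Each 4-bit group → digit:
  0111 → 7
  0101 → 5
  0000 → 0
  0110 → 6
  0001 → 1
  1001 → 9
= 750619


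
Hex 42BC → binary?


Each hex digit → 4 binary bits:
  4 = 0100
  2 = 0010
  B = 1011
  C = 1100
Concatenate: 0100 0010 1011 1100
= 0100001010111100


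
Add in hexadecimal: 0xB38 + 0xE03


Align and add column by column (LSB to MSB, each column mod 16 with carry):
  0B38
+ 0E03
  ----
  col 0: 8(8) + 3(3) + 0 (carry in) = 11 → B(11), carry out 0
  col 1: 3(3) + 0(0) + 0 (carry in) = 3 → 3(3), carry out 0
  col 2: B(11) + E(14) + 0 (carry in) = 25 → 9(9), carry out 1
  col 3: 0(0) + 0(0) + 1 (carry in) = 1 → 1(1), carry out 0
Reading digits MSB→LSB: 193B
Strip leading zeros: 193B
= 0x193B


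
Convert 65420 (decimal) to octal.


Divide by 8 repeatedly:
65420 ÷ 8 = 8177 remainder 4
8177 ÷ 8 = 1022 remainder 1
1022 ÷ 8 = 127 remainder 6
127 ÷ 8 = 15 remainder 7
15 ÷ 8 = 1 remainder 7
1 ÷ 8 = 0 remainder 1
Reading remainders bottom-up:
= 0o177614


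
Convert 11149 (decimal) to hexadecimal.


Divide by 16 repeatedly:
11149 ÷ 16 = 696 remainder 13 (D)
696 ÷ 16 = 43 remainder 8 (8)
43 ÷ 16 = 2 remainder 11 (B)
2 ÷ 16 = 0 remainder 2 (2)
Reading remainders bottom-up:
= 0x2B8D


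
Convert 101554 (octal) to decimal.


Positional values:
Position 0: 4 × 8^0 = 4
Position 1: 5 × 8^1 = 40
Position 2: 5 × 8^2 = 320
Position 3: 1 × 8^3 = 512
Position 4: 0 × 8^4 = 0
Position 5: 1 × 8^5 = 32768
Sum = 4 + 40 + 320 + 512 + 0 + 32768
= 33644


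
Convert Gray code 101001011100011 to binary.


Gray code: 101001011100011
MSB stays the same: 1
Each subsequent bit = prev_binary XOR current_gray:
  B[1] = 1 XOR 0 = 1
  B[2] = 1 XOR 1 = 0
  B[3] = 0 XOR 0 = 0
  B[4] = 0 XOR 0 = 0
  B[5] = 0 XOR 1 = 1
  B[6] = 1 XOR 0 = 1
  B[7] = 1 XOR 1 = 0
  B[8] = 0 XOR 1 = 1
  B[9] = 1 XOR 1 = 0
  B[10] = 0 XOR 0 = 0
  B[11] = 0 XOR 0 = 0
  B[12] = 0 XOR 0 = 0
  B[13] = 0 XOR 1 = 1
  B[14] = 1 XOR 1 = 0
= 110001101000010 (25410 decimal)


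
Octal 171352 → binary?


Each octal digit → 3 binary bits:
  1 = 001
  7 = 111
  1 = 001
  3 = 011
  5 = 101
  2 = 010
Concatenate: 001 111 001 011 101 010
= 001111001011101010


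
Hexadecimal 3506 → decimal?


Positional values:
Position 0: 6 × 16^0 = 6 × 1 = 6
Position 1: 0 × 16^1 = 0 × 16 = 0
Position 2: 5 × 16^2 = 5 × 256 = 1280
Position 3: 3 × 16^3 = 3 × 4096 = 12288
Sum = 6 + 0 + 1280 + 12288
= 13574


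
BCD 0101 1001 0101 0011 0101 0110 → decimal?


Each 4-bit group → digit:
  0101 → 5
  1001 → 9
  0101 → 5
  0011 → 3
  0101 → 5
  0110 → 6
= 595356


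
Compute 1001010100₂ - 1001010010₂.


Align and subtract column by column (LSB to MSB, borrowing when needed):
  1001010100
- 1001010010
  ----------
  col 0: (0 - 0 borrow-in) - 0 → 0 - 0 = 0, borrow out 0
  col 1: (0 - 0 borrow-in) - 1 → borrow from next column: (0+2) - 1 = 1, borrow out 1
  col 2: (1 - 1 borrow-in) - 0 → 0 - 0 = 0, borrow out 0
  col 3: (0 - 0 borrow-in) - 0 → 0 - 0 = 0, borrow out 0
  col 4: (1 - 0 borrow-in) - 1 → 1 - 1 = 0, borrow out 0
  col 5: (0 - 0 borrow-in) - 0 → 0 - 0 = 0, borrow out 0
  col 6: (1 - 0 borrow-in) - 1 → 1 - 1 = 0, borrow out 0
  col 7: (0 - 0 borrow-in) - 0 → 0 - 0 = 0, borrow out 0
  col 8: (0 - 0 borrow-in) - 0 → 0 - 0 = 0, borrow out 0
  col 9: (1 - 0 borrow-in) - 1 → 1 - 1 = 0, borrow out 0
Reading bits MSB→LSB: 0000000010
Strip leading zeros: 10
= 10


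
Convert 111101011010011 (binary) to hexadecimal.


Group into 4-bit nibbles: 0111101011010011
  0111 = 7
  1010 = A
  1101 = D
  0011 = 3
= 0x7AD3


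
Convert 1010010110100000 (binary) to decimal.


Positional values:
Bit 5: 1 × 2^5 = 32
Bit 7: 1 × 2^7 = 128
Bit 8: 1 × 2^8 = 256
Bit 10: 1 × 2^10 = 1024
Bit 13: 1 × 2^13 = 8192
Bit 15: 1 × 2^15 = 32768
Sum = 32 + 128 + 256 + 1024 + 8192 + 32768
= 42400


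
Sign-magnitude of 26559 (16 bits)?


Sign bit: 0 (positive)
Magnitude: 26559 = 110011110111111
= 0110011110111111


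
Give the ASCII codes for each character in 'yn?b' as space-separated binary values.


String: 'yn?b'  (4 characters)
Per-character ASCII lookup:
  'y': lowercase starts at 97: 'y' = 97 + 24 = 121 → 1111001
  'n': lowercase starts at 97: 'n' = 97 + 13 = 110 → 1101110
  '?': special character: '?' = 63 → 111111
  'b': lowercase starts at 97: 'b' = 97 + 1 = 98 → 1100010
= 1111001 1101110 111111 1100010


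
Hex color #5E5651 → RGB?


Hex: #5E5651
R = 5E₁₆ = 94
G = 56₁₆ = 86
B = 51₁₆ = 81
= RGB(94, 86, 81)


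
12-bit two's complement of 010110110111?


Original: 010110110111
Step 1 - Invert all bits: 101001001000
Step 2 - Add 1: 101001001000 + 1
= 101001001001 (represents -1463)


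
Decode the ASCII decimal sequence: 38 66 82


Codes (decimal): 38 66 82
Per-code ASCII lookup:
  38  (special character) → '&'
  66  (range 65-90: uppercase, 66 - 65 = 1) → 'B'
  82  (range 65-90: uppercase, 82 - 65 = 17) → 'R'
= '&BR'


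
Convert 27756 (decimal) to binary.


Divide by 2 repeatedly:
27756 ÷ 2 = 13878 remainder 0
13878 ÷ 2 = 6939 remainder 0
6939 ÷ 2 = 3469 remainder 1
3469 ÷ 2 = 1734 remainder 1
1734 ÷ 2 = 867 remainder 0
867 ÷ 2 = 433 remainder 1
433 ÷ 2 = 216 remainder 1
216 ÷ 2 = 108 remainder 0
108 ÷ 2 = 54 remainder 0
54 ÷ 2 = 27 remainder 0
27 ÷ 2 = 13 remainder 1
13 ÷ 2 = 6 remainder 1
6 ÷ 2 = 3 remainder 0
3 ÷ 2 = 1 remainder 1
1 ÷ 2 = 0 remainder 1
Reading remainders bottom-up:
= 110110001101100


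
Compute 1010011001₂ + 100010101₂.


Align and add column by column (LSB to MSB, carry propagating):
  01010011001
+ 00100010101
  -----------
  col 0: 1 + 1 + 0 (carry in) = 2 → bit 0, carry out 1
  col 1: 0 + 0 + 1 (carry in) = 1 → bit 1, carry out 0
  col 2: 0 + 1 + 0 (carry in) = 1 → bit 1, carry out 0
  col 3: 1 + 0 + 0 (carry in) = 1 → bit 1, carry out 0
  col 4: 1 + 1 + 0 (carry in) = 2 → bit 0, carry out 1
  col 5: 0 + 0 + 1 (carry in) = 1 → bit 1, carry out 0
  col 6: 0 + 0 + 0 (carry in) = 0 → bit 0, carry out 0
  col 7: 1 + 0 + 0 (carry in) = 1 → bit 1, carry out 0
  col 8: 0 + 1 + 0 (carry in) = 1 → bit 1, carry out 0
  col 9: 1 + 0 + 0 (carry in) = 1 → bit 1, carry out 0
  col 10: 0 + 0 + 0 (carry in) = 0 → bit 0, carry out 0
Reading bits MSB→LSB: 01110101110
Strip leading zeros: 1110101110
= 1110101110


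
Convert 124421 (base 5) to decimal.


Positional values (base 5):
  1 × 5^0 = 1 × 1 = 1
  2 × 5^1 = 2 × 5 = 10
  4 × 5^2 = 4 × 25 = 100
  4 × 5^3 = 4 × 125 = 500
  2 × 5^4 = 2 × 625 = 1250
  1 × 5^5 = 1 × 3125 = 3125
Sum = 1 + 10 + 100 + 500 + 1250 + 3125
= 4986


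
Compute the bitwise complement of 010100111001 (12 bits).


Original: 010100111001
Invert all bits:
  bit 0: 0 → 1
  bit 1: 1 → 0
  bit 2: 0 → 1
  bit 3: 1 → 0
  bit 4: 0 → 1
  bit 5: 0 → 1
  bit 6: 1 → 0
  bit 7: 1 → 0
  bit 8: 1 → 0
  bit 9: 0 → 1
  bit 10: 0 → 1
  bit 11: 1 → 0
= 101011000110


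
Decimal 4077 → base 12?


Divide by 12 repeatedly:
4077 ÷ 12 = 339 remainder 9
339 ÷ 12 = 28 remainder 3
28 ÷ 12 = 2 remainder 4
2 ÷ 12 = 0 remainder 2
Reading remainders bottom-up:
= 2439


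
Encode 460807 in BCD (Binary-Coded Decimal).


Each digit → 4-bit binary:
  4 → 0100
  6 → 0110
  0 → 0000
  8 → 1000
  0 → 0000
  7 → 0111
= 0100 0110 0000 1000 0000 0111


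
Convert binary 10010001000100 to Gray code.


Binary: 10010001000100
Gray code: G = B XOR (B >> 1)
B >> 1 = 01001000100010
10010001000100 XOR 01001000100010:
  1 XOR 0 = 1
  0 XOR 1 = 1
  0 XOR 0 = 0
  1 XOR 0 = 1
  0 XOR 1 = 1
  0 XOR 0 = 0
  0 XOR 0 = 0
  1 XOR 0 = 1
  0 XOR 1 = 1
  0 XOR 0 = 0
  0 XOR 0 = 0
  1 XOR 0 = 1
  0 XOR 1 = 1
  0 XOR 0 = 0
= 11011001100110


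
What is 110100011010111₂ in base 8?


Group into 3-bit groups: 110100011010111
  110 = 6
  100 = 4
  011 = 3
  010 = 2
  111 = 7
= 0o64327


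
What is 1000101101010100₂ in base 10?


Positional values:
Bit 2: 1 × 2^2 = 4
Bit 4: 1 × 2^4 = 16
Bit 6: 1 × 2^6 = 64
Bit 8: 1 × 2^8 = 256
Bit 9: 1 × 2^9 = 512
Bit 11: 1 × 2^11 = 2048
Bit 15: 1 × 2^15 = 32768
Sum = 4 + 16 + 64 + 256 + 512 + 2048 + 32768
= 35668


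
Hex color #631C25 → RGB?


Hex: #631C25
R = 63₁₆ = 99
G = 1C₁₆ = 28
B = 25₁₆ = 37
= RGB(99, 28, 37)


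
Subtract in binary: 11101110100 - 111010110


Align and subtract column by column (LSB to MSB, borrowing when needed):
  11101110100
- 00111010110
  -----------
  col 0: (0 - 0 borrow-in) - 0 → 0 - 0 = 0, borrow out 0
  col 1: (0 - 0 borrow-in) - 1 → borrow from next column: (0+2) - 1 = 1, borrow out 1
  col 2: (1 - 1 borrow-in) - 1 → borrow from next column: (0+2) - 1 = 1, borrow out 1
  col 3: (0 - 1 borrow-in) - 0 → borrow from next column: (-1+2) - 0 = 1, borrow out 1
  col 4: (1 - 1 borrow-in) - 1 → borrow from next column: (0+2) - 1 = 1, borrow out 1
  col 5: (1 - 1 borrow-in) - 0 → 0 - 0 = 0, borrow out 0
  col 6: (1 - 0 borrow-in) - 1 → 1 - 1 = 0, borrow out 0
  col 7: (0 - 0 borrow-in) - 1 → borrow from next column: (0+2) - 1 = 1, borrow out 1
  col 8: (1 - 1 borrow-in) - 1 → borrow from next column: (0+2) - 1 = 1, borrow out 1
  col 9: (1 - 1 borrow-in) - 0 → 0 - 0 = 0, borrow out 0
  col 10: (1 - 0 borrow-in) - 0 → 1 - 0 = 1, borrow out 0
Reading bits MSB→LSB: 10110011110
Strip leading zeros: 10110011110
= 10110011110


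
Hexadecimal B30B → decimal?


Positional values:
Position 0: B × 16^0 = 11 × 1 = 11
Position 1: 0 × 16^1 = 0 × 16 = 0
Position 2: 3 × 16^2 = 3 × 256 = 768
Position 3: B × 16^3 = 11 × 4096 = 45056
Sum = 11 + 0 + 768 + 45056
= 45835


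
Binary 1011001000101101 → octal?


Group into 3-bit groups: 001011001000101101
  001 = 1
  011 = 3
  001 = 1
  000 = 0
  101 = 5
  101 = 5
= 0o131055


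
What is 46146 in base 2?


Divide by 2 repeatedly:
46146 ÷ 2 = 23073 remainder 0
23073 ÷ 2 = 11536 remainder 1
11536 ÷ 2 = 5768 remainder 0
5768 ÷ 2 = 2884 remainder 0
2884 ÷ 2 = 1442 remainder 0
1442 ÷ 2 = 721 remainder 0
721 ÷ 2 = 360 remainder 1
360 ÷ 2 = 180 remainder 0
180 ÷ 2 = 90 remainder 0
90 ÷ 2 = 45 remainder 0
45 ÷ 2 = 22 remainder 1
22 ÷ 2 = 11 remainder 0
11 ÷ 2 = 5 remainder 1
5 ÷ 2 = 2 remainder 1
2 ÷ 2 = 1 remainder 0
1 ÷ 2 = 0 remainder 1
Reading remainders bottom-up:
= 1011010001000010


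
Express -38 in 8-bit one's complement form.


Original: 00100110
Invert all bits:
  bit 0: 0 → 1
  bit 1: 0 → 1
  bit 2: 1 → 0
  bit 3: 0 → 1
  bit 4: 0 → 1
  bit 5: 1 → 0
  bit 6: 1 → 0
  bit 7: 0 → 1
= 11011001


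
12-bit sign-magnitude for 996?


Sign bit: 0 (positive)
Magnitude: 996 = 01111100100
= 001111100100


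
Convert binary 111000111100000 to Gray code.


Binary: 111000111100000
Gray code: G = B XOR (B >> 1)
B >> 1 = 011100011110000
111000111100000 XOR 011100011110000:
  1 XOR 0 = 1
  1 XOR 1 = 0
  1 XOR 1 = 0
  0 XOR 1 = 1
  0 XOR 0 = 0
  0 XOR 0 = 0
  1 XOR 0 = 1
  1 XOR 1 = 0
  1 XOR 1 = 0
  1 XOR 1 = 0
  0 XOR 1 = 1
  0 XOR 0 = 0
  0 XOR 0 = 0
  0 XOR 0 = 0
  0 XOR 0 = 0
= 100100100010000


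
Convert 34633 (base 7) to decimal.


Positional values (base 7):
  3 × 7^0 = 3 × 1 = 3
  3 × 7^1 = 3 × 7 = 21
  6 × 7^2 = 6 × 49 = 294
  4 × 7^3 = 4 × 343 = 1372
  3 × 7^4 = 3 × 2401 = 7203
Sum = 3 + 21 + 294 + 1372 + 7203
= 8893


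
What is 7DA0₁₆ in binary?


Each hex digit → 4 binary bits:
  7 = 0111
  D = 1101
  A = 1010
  0 = 0000
Concatenate: 0111 1101 1010 0000
= 0111110110100000


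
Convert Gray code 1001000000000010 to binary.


Gray code: 1001000000000010
MSB stays the same: 1
Each subsequent bit = prev_binary XOR current_gray:
  B[1] = 1 XOR 0 = 1
  B[2] = 1 XOR 0 = 1
  B[3] = 1 XOR 1 = 0
  B[4] = 0 XOR 0 = 0
  B[5] = 0 XOR 0 = 0
  B[6] = 0 XOR 0 = 0
  B[7] = 0 XOR 0 = 0
  B[8] = 0 XOR 0 = 0
  B[9] = 0 XOR 0 = 0
  B[10] = 0 XOR 0 = 0
  B[11] = 0 XOR 0 = 0
  B[12] = 0 XOR 0 = 0
  B[13] = 0 XOR 0 = 0
  B[14] = 0 XOR 1 = 1
  B[15] = 1 XOR 0 = 1
= 1110000000000011 (57347 decimal)


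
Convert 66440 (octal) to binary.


Each octal digit → 3 binary bits:
  6 = 110
  6 = 110
  4 = 100
  4 = 100
  0 = 000
Concatenate: 110 110 100 100 000
= 110110100100000


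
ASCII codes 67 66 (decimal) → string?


Codes (decimal): 67 66
Per-code ASCII lookup:
  67  (range 65-90: uppercase, 67 - 65 = 2) → 'C'
  66  (range 65-90: uppercase, 66 - 65 = 1) → 'B'
= 'CB'


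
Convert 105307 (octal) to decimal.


Positional values:
Position 0: 7 × 8^0 = 7
Position 1: 0 × 8^1 = 0
Position 2: 3 × 8^2 = 192
Position 3: 5 × 8^3 = 2560
Position 4: 0 × 8^4 = 0
Position 5: 1 × 8^5 = 32768
Sum = 7 + 0 + 192 + 2560 + 0 + 32768
= 35527


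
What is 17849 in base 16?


Divide by 16 repeatedly:
17849 ÷ 16 = 1115 remainder 9 (9)
1115 ÷ 16 = 69 remainder 11 (B)
69 ÷ 16 = 4 remainder 5 (5)
4 ÷ 16 = 0 remainder 4 (4)
Reading remainders bottom-up:
= 0x45B9


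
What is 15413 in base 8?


Divide by 8 repeatedly:
15413 ÷ 8 = 1926 remainder 5
1926 ÷ 8 = 240 remainder 6
240 ÷ 8 = 30 remainder 0
30 ÷ 8 = 3 remainder 6
3 ÷ 8 = 0 remainder 3
Reading remainders bottom-up:
= 0o36065


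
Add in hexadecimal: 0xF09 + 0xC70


Align and add column by column (LSB to MSB, each column mod 16 with carry):
  0F09
+ 0C70
  ----
  col 0: 9(9) + 0(0) + 0 (carry in) = 9 → 9(9), carry out 0
  col 1: 0(0) + 7(7) + 0 (carry in) = 7 → 7(7), carry out 0
  col 2: F(15) + C(12) + 0 (carry in) = 27 → B(11), carry out 1
  col 3: 0(0) + 0(0) + 1 (carry in) = 1 → 1(1), carry out 0
Reading digits MSB→LSB: 1B79
Strip leading zeros: 1B79
= 0x1B79


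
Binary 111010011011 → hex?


Group into 4-bit nibbles: 111010011011
  1110 = E
  1001 = 9
  1011 = B
= 0xE9B


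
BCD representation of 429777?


Each digit → 4-bit binary:
  4 → 0100
  2 → 0010
  9 → 1001
  7 → 0111
  7 → 0111
  7 → 0111
= 0100 0010 1001 0111 0111 0111


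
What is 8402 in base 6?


Divide by 6 repeatedly:
8402 ÷ 6 = 1400 remainder 2
1400 ÷ 6 = 233 remainder 2
233 ÷ 6 = 38 remainder 5
38 ÷ 6 = 6 remainder 2
6 ÷ 6 = 1 remainder 0
1 ÷ 6 = 0 remainder 1
Reading remainders bottom-up:
= 102522


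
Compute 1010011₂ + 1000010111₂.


Align and add column by column (LSB to MSB, carry propagating):
  00001010011
+ 01000010111
  -----------
  col 0: 1 + 1 + 0 (carry in) = 2 → bit 0, carry out 1
  col 1: 1 + 1 + 1 (carry in) = 3 → bit 1, carry out 1
  col 2: 0 + 1 + 1 (carry in) = 2 → bit 0, carry out 1
  col 3: 0 + 0 + 1 (carry in) = 1 → bit 1, carry out 0
  col 4: 1 + 1 + 0 (carry in) = 2 → bit 0, carry out 1
  col 5: 0 + 0 + 1 (carry in) = 1 → bit 1, carry out 0
  col 6: 1 + 0 + 0 (carry in) = 1 → bit 1, carry out 0
  col 7: 0 + 0 + 0 (carry in) = 0 → bit 0, carry out 0
  col 8: 0 + 0 + 0 (carry in) = 0 → bit 0, carry out 0
  col 9: 0 + 1 + 0 (carry in) = 1 → bit 1, carry out 0
  col 10: 0 + 0 + 0 (carry in) = 0 → bit 0, carry out 0
Reading bits MSB→LSB: 01001101010
Strip leading zeros: 1001101010
= 1001101010


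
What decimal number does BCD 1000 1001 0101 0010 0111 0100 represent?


Each 4-bit group → digit:
  1000 → 8
  1001 → 9
  0101 → 5
  0010 → 2
  0111 → 7
  0100 → 4
= 895274


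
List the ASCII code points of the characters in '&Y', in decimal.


String: '&Y'  (2 characters)
Per-character ASCII lookup:
  '&': special character: '&' = 38
  'Y': uppercase starts at 65: 'Y' = 65 + 24 = 89
= 38 89


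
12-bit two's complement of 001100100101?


Original: 001100100101
Step 1 - Invert all bits: 110011011010
Step 2 - Add 1: 110011011010 + 1
= 110011011011 (represents -805)


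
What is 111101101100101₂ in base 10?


Positional values:
Bit 0: 1 × 2^0 = 1
Bit 2: 1 × 2^2 = 4
Bit 5: 1 × 2^5 = 32
Bit 6: 1 × 2^6 = 64
Bit 8: 1 × 2^8 = 256
Bit 9: 1 × 2^9 = 512
Bit 11: 1 × 2^11 = 2048
Bit 12: 1 × 2^12 = 4096
Bit 13: 1 × 2^13 = 8192
Bit 14: 1 × 2^14 = 16384
Sum = 1 + 4 + 32 + 64 + 256 + 512 + 2048 + 4096 + 8192 + 16384
= 31589


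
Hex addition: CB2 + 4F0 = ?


Align and add column by column (LSB to MSB, each column mod 16 with carry):
  0CB2
+ 04F0
  ----
  col 0: 2(2) + 0(0) + 0 (carry in) = 2 → 2(2), carry out 0
  col 1: B(11) + F(15) + 0 (carry in) = 26 → A(10), carry out 1
  col 2: C(12) + 4(4) + 1 (carry in) = 17 → 1(1), carry out 1
  col 3: 0(0) + 0(0) + 1 (carry in) = 1 → 1(1), carry out 0
Reading digits MSB→LSB: 11A2
Strip leading zeros: 11A2
= 0x11A2


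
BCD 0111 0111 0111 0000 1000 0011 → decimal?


Each 4-bit group → digit:
  0111 → 7
  0111 → 7
  0111 → 7
  0000 → 0
  1000 → 8
  0011 → 3
= 777083


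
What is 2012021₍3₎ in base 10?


Positional values (base 3):
  1 × 3^0 = 1 × 1 = 1
  2 × 3^1 = 2 × 3 = 6
  0 × 3^2 = 0 × 9 = 0
  2 × 3^3 = 2 × 27 = 54
  1 × 3^4 = 1 × 81 = 81
  0 × 3^5 = 0 × 243 = 0
  2 × 3^6 = 2 × 729 = 1458
Sum = 1 + 6 + 0 + 54 + 81 + 0 + 1458
= 1600


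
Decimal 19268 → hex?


Divide by 16 repeatedly:
19268 ÷ 16 = 1204 remainder 4 (4)
1204 ÷ 16 = 75 remainder 4 (4)
75 ÷ 16 = 4 remainder 11 (B)
4 ÷ 16 = 0 remainder 4 (4)
Reading remainders bottom-up:
= 0x4B44


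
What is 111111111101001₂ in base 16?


Group into 4-bit nibbles: 0111111111101001
  0111 = 7
  1111 = F
  1110 = E
  1001 = 9
= 0x7FE9


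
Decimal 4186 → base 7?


Divide by 7 repeatedly:
4186 ÷ 7 = 598 remainder 0
598 ÷ 7 = 85 remainder 3
85 ÷ 7 = 12 remainder 1
12 ÷ 7 = 1 remainder 5
1 ÷ 7 = 0 remainder 1
Reading remainders bottom-up:
= 15130


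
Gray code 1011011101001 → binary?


Gray code: 1011011101001
MSB stays the same: 1
Each subsequent bit = prev_binary XOR current_gray:
  B[1] = 1 XOR 0 = 1
  B[2] = 1 XOR 1 = 0
  B[3] = 0 XOR 1 = 1
  B[4] = 1 XOR 0 = 1
  B[5] = 1 XOR 1 = 0
  B[6] = 0 XOR 1 = 1
  B[7] = 1 XOR 1 = 0
  B[8] = 0 XOR 0 = 0
  B[9] = 0 XOR 1 = 1
  B[10] = 1 XOR 0 = 1
  B[11] = 1 XOR 0 = 1
  B[12] = 1 XOR 1 = 0
= 1101101001110 (6990 decimal)


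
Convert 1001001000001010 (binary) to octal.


Group into 3-bit groups: 001001001000001010
  001 = 1
  001 = 1
  001 = 1
  000 = 0
  001 = 1
  010 = 2
= 0o111012


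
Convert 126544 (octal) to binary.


Each octal digit → 3 binary bits:
  1 = 001
  2 = 010
  6 = 110
  5 = 101
  4 = 100
  4 = 100
Concatenate: 001 010 110 101 100 100
= 001010110101100100


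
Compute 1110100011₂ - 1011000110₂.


Align and subtract column by column (LSB to MSB, borrowing when needed):
  1110100011
- 1011000110
  ----------
  col 0: (1 - 0 borrow-in) - 0 → 1 - 0 = 1, borrow out 0
  col 1: (1 - 0 borrow-in) - 1 → 1 - 1 = 0, borrow out 0
  col 2: (0 - 0 borrow-in) - 1 → borrow from next column: (0+2) - 1 = 1, borrow out 1
  col 3: (0 - 1 borrow-in) - 0 → borrow from next column: (-1+2) - 0 = 1, borrow out 1
  col 4: (0 - 1 borrow-in) - 0 → borrow from next column: (-1+2) - 0 = 1, borrow out 1
  col 5: (1 - 1 borrow-in) - 0 → 0 - 0 = 0, borrow out 0
  col 6: (0 - 0 borrow-in) - 1 → borrow from next column: (0+2) - 1 = 1, borrow out 1
  col 7: (1 - 1 borrow-in) - 1 → borrow from next column: (0+2) - 1 = 1, borrow out 1
  col 8: (1 - 1 borrow-in) - 0 → 0 - 0 = 0, borrow out 0
  col 9: (1 - 0 borrow-in) - 1 → 1 - 1 = 0, borrow out 0
Reading bits MSB→LSB: 0011011101
Strip leading zeros: 11011101
= 11011101


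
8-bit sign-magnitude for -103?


Sign bit: 1 (negative)
Magnitude: 103 = 1100111
= 11100111


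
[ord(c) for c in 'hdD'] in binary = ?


String: 'hdD'  (3 characters)
Per-character ASCII lookup:
  'h': lowercase starts at 97: 'h' = 97 + 7 = 104 → 1101000
  'd': lowercase starts at 97: 'd' = 97 + 3 = 100 → 1100100
  'D': uppercase starts at 65: 'D' = 65 + 3 = 68 → 1000100
= 1101000 1100100 1000100


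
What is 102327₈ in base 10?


Positional values:
Position 0: 7 × 8^0 = 7
Position 1: 2 × 8^1 = 16
Position 2: 3 × 8^2 = 192
Position 3: 2 × 8^3 = 1024
Position 4: 0 × 8^4 = 0
Position 5: 1 × 8^5 = 32768
Sum = 7 + 16 + 192 + 1024 + 0 + 32768
= 34007


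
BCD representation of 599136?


Each digit → 4-bit binary:
  5 → 0101
  9 → 1001
  9 → 1001
  1 → 0001
  3 → 0011
  6 → 0110
= 0101 1001 1001 0001 0011 0110


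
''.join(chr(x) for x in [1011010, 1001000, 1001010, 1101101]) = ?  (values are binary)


Codes (binary): 1011010 1001000 1001010 1101101
Per-code ASCII lookup:
  1011010 = 90  (range 65-90: uppercase, 90 - 65 = 25) → 'Z'
  1001000 = 72  (range 65-90: uppercase, 72 - 65 = 7) → 'H'
  1001010 = 74  (range 65-90: uppercase, 74 - 65 = 9) → 'J'
  1101101 = 109  (range 97-122: lowercase, 109 - 97 = 12) → 'm'
= 'ZHJm'


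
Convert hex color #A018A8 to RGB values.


Hex: #A018A8
R = A0₁₆ = 160
G = 18₁₆ = 24
B = A8₁₆ = 168
= RGB(160, 24, 168)


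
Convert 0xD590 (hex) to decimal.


Positional values:
Position 0: 0 × 16^0 = 0 × 1 = 0
Position 1: 9 × 16^1 = 9 × 16 = 144
Position 2: 5 × 16^2 = 5 × 256 = 1280
Position 3: D × 16^3 = 13 × 4096 = 53248
Sum = 0 + 144 + 1280 + 53248
= 54672


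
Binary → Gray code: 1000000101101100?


Binary: 1000000101101100
Gray code: G = B XOR (B >> 1)
B >> 1 = 0100000010110110
1000000101101100 XOR 0100000010110110:
  1 XOR 0 = 1
  0 XOR 1 = 1
  0 XOR 0 = 0
  0 XOR 0 = 0
  0 XOR 0 = 0
  0 XOR 0 = 0
  0 XOR 0 = 0
  1 XOR 0 = 1
  0 XOR 1 = 1
  1 XOR 0 = 1
  1 XOR 1 = 0
  0 XOR 1 = 1
  1 XOR 0 = 1
  1 XOR 1 = 0
  0 XOR 1 = 1
  0 XOR 0 = 0
= 1100000111011010


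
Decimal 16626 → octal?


Divide by 8 repeatedly:
16626 ÷ 8 = 2078 remainder 2
2078 ÷ 8 = 259 remainder 6
259 ÷ 8 = 32 remainder 3
32 ÷ 8 = 4 remainder 0
4 ÷ 8 = 0 remainder 4
Reading remainders bottom-up:
= 0o40362


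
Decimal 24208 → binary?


Divide by 2 repeatedly:
24208 ÷ 2 = 12104 remainder 0
12104 ÷ 2 = 6052 remainder 0
6052 ÷ 2 = 3026 remainder 0
3026 ÷ 2 = 1513 remainder 0
1513 ÷ 2 = 756 remainder 1
756 ÷ 2 = 378 remainder 0
378 ÷ 2 = 189 remainder 0
189 ÷ 2 = 94 remainder 1
94 ÷ 2 = 47 remainder 0
47 ÷ 2 = 23 remainder 1
23 ÷ 2 = 11 remainder 1
11 ÷ 2 = 5 remainder 1
5 ÷ 2 = 2 remainder 1
2 ÷ 2 = 1 remainder 0
1 ÷ 2 = 0 remainder 1
Reading remainders bottom-up:
= 101111010010000


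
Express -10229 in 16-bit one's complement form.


Original: 0010011111110101
Invert all bits:
  bit 0: 0 → 1
  bit 1: 0 → 1
  bit 2: 1 → 0
  bit 3: 0 → 1
  bit 4: 0 → 1
  bit 5: 1 → 0
  bit 6: 1 → 0
  bit 7: 1 → 0
  bit 8: 1 → 0
  bit 9: 1 → 0
  bit 10: 1 → 0
  bit 11: 1 → 0
  bit 12: 0 → 1
  bit 13: 1 → 0
  bit 14: 0 → 1
  bit 15: 1 → 0
= 1101100000001010


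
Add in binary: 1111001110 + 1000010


Align and add column by column (LSB to MSB, carry propagating):
  01111001110
+ 00001000010
  -----------
  col 0: 0 + 0 + 0 (carry in) = 0 → bit 0, carry out 0
  col 1: 1 + 1 + 0 (carry in) = 2 → bit 0, carry out 1
  col 2: 1 + 0 + 1 (carry in) = 2 → bit 0, carry out 1
  col 3: 1 + 0 + 1 (carry in) = 2 → bit 0, carry out 1
  col 4: 0 + 0 + 1 (carry in) = 1 → bit 1, carry out 0
  col 5: 0 + 0 + 0 (carry in) = 0 → bit 0, carry out 0
  col 6: 1 + 1 + 0 (carry in) = 2 → bit 0, carry out 1
  col 7: 1 + 0 + 1 (carry in) = 2 → bit 0, carry out 1
  col 8: 1 + 0 + 1 (carry in) = 2 → bit 0, carry out 1
  col 9: 1 + 0 + 1 (carry in) = 2 → bit 0, carry out 1
  col 10: 0 + 0 + 1 (carry in) = 1 → bit 1, carry out 0
Reading bits MSB→LSB: 10000010000
Strip leading zeros: 10000010000
= 10000010000


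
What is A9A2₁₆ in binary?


Each hex digit → 4 binary bits:
  A = 1010
  9 = 1001
  A = 1010
  2 = 0010
Concatenate: 1010 1001 1010 0010
= 1010100110100010


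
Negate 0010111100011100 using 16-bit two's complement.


Original: 0010111100011100
Step 1 - Invert all bits: 1101000011100011
Step 2 - Add 1: 1101000011100011 + 1
= 1101000011100100 (represents -12060)


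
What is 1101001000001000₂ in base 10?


Positional values:
Bit 3: 1 × 2^3 = 8
Bit 9: 1 × 2^9 = 512
Bit 12: 1 × 2^12 = 4096
Bit 14: 1 × 2^14 = 16384
Bit 15: 1 × 2^15 = 32768
Sum = 8 + 512 + 4096 + 16384 + 32768
= 53768


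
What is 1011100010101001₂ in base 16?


Group into 4-bit nibbles: 1011100010101001
  1011 = B
  1000 = 8
  1010 = A
  1001 = 9
= 0xB8A9


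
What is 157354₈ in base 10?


Positional values:
Position 0: 4 × 8^0 = 4
Position 1: 5 × 8^1 = 40
Position 2: 3 × 8^2 = 192
Position 3: 7 × 8^3 = 3584
Position 4: 5 × 8^4 = 20480
Position 5: 1 × 8^5 = 32768
Sum = 4 + 40 + 192 + 3584 + 20480 + 32768
= 57068


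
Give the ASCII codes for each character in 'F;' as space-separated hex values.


String: 'F;'  (2 characters)
Per-character ASCII lookup:
  'F': uppercase starts at 65: 'F' = 65 + 5 = 70 → 0x46
  ';': special character: ';' = 59 → 0x3B
= 0x46 0x3B


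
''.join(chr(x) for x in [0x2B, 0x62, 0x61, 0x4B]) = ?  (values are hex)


Codes (hex): 0x2B 0x62 0x61 0x4B
Per-code ASCII lookup:
  0x2B = 43  (special character) → '+'
  0x62 = 98  (range 97-122: lowercase, 98 - 97 = 1) → 'b'
  0x61 = 97  (range 97-122: lowercase, 97 - 97 = 0) → 'a'
  0x4B = 75  (range 65-90: uppercase, 75 - 65 = 10) → 'K'
= '+baK'


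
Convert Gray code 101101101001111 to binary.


Gray code: 101101101001111
MSB stays the same: 1
Each subsequent bit = prev_binary XOR current_gray:
  B[1] = 1 XOR 0 = 1
  B[2] = 1 XOR 1 = 0
  B[3] = 0 XOR 1 = 1
  B[4] = 1 XOR 0 = 1
  B[5] = 1 XOR 1 = 0
  B[6] = 0 XOR 1 = 1
  B[7] = 1 XOR 0 = 1
  B[8] = 1 XOR 1 = 0
  B[9] = 0 XOR 0 = 0
  B[10] = 0 XOR 0 = 0
  B[11] = 0 XOR 1 = 1
  B[12] = 1 XOR 1 = 0
  B[13] = 0 XOR 1 = 1
  B[14] = 1 XOR 1 = 0
= 110110110001010 (28042 decimal)


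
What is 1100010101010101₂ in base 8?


Group into 3-bit groups: 001100010101010101
  001 = 1
  100 = 4
  010 = 2
  101 = 5
  010 = 2
  101 = 5
= 0o142525


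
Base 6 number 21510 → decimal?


Positional values (base 6):
  0 × 6^0 = 0 × 1 = 0
  1 × 6^1 = 1 × 6 = 6
  5 × 6^2 = 5 × 36 = 180
  1 × 6^3 = 1 × 216 = 216
  2 × 6^4 = 2 × 1296 = 2592
Sum = 0 + 6 + 180 + 216 + 2592
= 2994


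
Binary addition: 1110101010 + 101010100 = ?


Align and add column by column (LSB to MSB, carry propagating):
  01110101010
+ 00101010100
  -----------
  col 0: 0 + 0 + 0 (carry in) = 0 → bit 0, carry out 0
  col 1: 1 + 0 + 0 (carry in) = 1 → bit 1, carry out 0
  col 2: 0 + 1 + 0 (carry in) = 1 → bit 1, carry out 0
  col 3: 1 + 0 + 0 (carry in) = 1 → bit 1, carry out 0
  col 4: 0 + 1 + 0 (carry in) = 1 → bit 1, carry out 0
  col 5: 1 + 0 + 0 (carry in) = 1 → bit 1, carry out 0
  col 6: 0 + 1 + 0 (carry in) = 1 → bit 1, carry out 0
  col 7: 1 + 0 + 0 (carry in) = 1 → bit 1, carry out 0
  col 8: 1 + 1 + 0 (carry in) = 2 → bit 0, carry out 1
  col 9: 1 + 0 + 1 (carry in) = 2 → bit 0, carry out 1
  col 10: 0 + 0 + 1 (carry in) = 1 → bit 1, carry out 0
Reading bits MSB→LSB: 10011111110
Strip leading zeros: 10011111110
= 10011111110


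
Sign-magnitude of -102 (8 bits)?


Sign bit: 1 (negative)
Magnitude: 102 = 1100110
= 11100110


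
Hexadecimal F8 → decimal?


Positional values:
Position 0: 8 × 16^0 = 8 × 1 = 8
Position 1: F × 16^1 = 15 × 16 = 240
Sum = 8 + 240
= 248


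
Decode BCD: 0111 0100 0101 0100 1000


Each 4-bit group → digit:
  0111 → 7
  0100 → 4
  0101 → 5
  0100 → 4
  1000 → 8
= 74548


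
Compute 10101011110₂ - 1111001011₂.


Align and subtract column by column (LSB to MSB, borrowing when needed):
  10101011110
- 01111001011
  -----------
  col 0: (0 - 0 borrow-in) - 1 → borrow from next column: (0+2) - 1 = 1, borrow out 1
  col 1: (1 - 1 borrow-in) - 1 → borrow from next column: (0+2) - 1 = 1, borrow out 1
  col 2: (1 - 1 borrow-in) - 0 → 0 - 0 = 0, borrow out 0
  col 3: (1 - 0 borrow-in) - 1 → 1 - 1 = 0, borrow out 0
  col 4: (1 - 0 borrow-in) - 0 → 1 - 0 = 1, borrow out 0
  col 5: (0 - 0 borrow-in) - 0 → 0 - 0 = 0, borrow out 0
  col 6: (1 - 0 borrow-in) - 1 → 1 - 1 = 0, borrow out 0
  col 7: (0 - 0 borrow-in) - 1 → borrow from next column: (0+2) - 1 = 1, borrow out 1
  col 8: (1 - 1 borrow-in) - 1 → borrow from next column: (0+2) - 1 = 1, borrow out 1
  col 9: (0 - 1 borrow-in) - 1 → borrow from next column: (-1+2) - 1 = 0, borrow out 1
  col 10: (1 - 1 borrow-in) - 0 → 0 - 0 = 0, borrow out 0
Reading bits MSB→LSB: 00110010011
Strip leading zeros: 110010011
= 110010011


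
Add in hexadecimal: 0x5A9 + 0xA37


Align and add column by column (LSB to MSB, each column mod 16 with carry):
  05A9
+ 0A37
  ----
  col 0: 9(9) + 7(7) + 0 (carry in) = 16 → 0(0), carry out 1
  col 1: A(10) + 3(3) + 1 (carry in) = 14 → E(14), carry out 0
  col 2: 5(5) + A(10) + 0 (carry in) = 15 → F(15), carry out 0
  col 3: 0(0) + 0(0) + 0 (carry in) = 0 → 0(0), carry out 0
Reading digits MSB→LSB: 0FE0
Strip leading zeros: FE0
= 0xFE0


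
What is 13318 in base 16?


Divide by 16 repeatedly:
13318 ÷ 16 = 832 remainder 6 (6)
832 ÷ 16 = 52 remainder 0 (0)
52 ÷ 16 = 3 remainder 4 (4)
3 ÷ 16 = 0 remainder 3 (3)
Reading remainders bottom-up:
= 0x3406


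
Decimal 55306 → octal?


Divide by 8 repeatedly:
55306 ÷ 8 = 6913 remainder 2
6913 ÷ 8 = 864 remainder 1
864 ÷ 8 = 108 remainder 0
108 ÷ 8 = 13 remainder 4
13 ÷ 8 = 1 remainder 5
1 ÷ 8 = 0 remainder 1
Reading remainders bottom-up:
= 0o154012


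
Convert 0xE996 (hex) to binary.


Each hex digit → 4 binary bits:
  E = 1110
  9 = 1001
  9 = 1001
  6 = 0110
Concatenate: 1110 1001 1001 0110
= 1110100110010110


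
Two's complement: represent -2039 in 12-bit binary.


Original: 011111110111
Step 1 - Invert all bits: 100000001000
Step 2 - Add 1: 100000001000 + 1
= 100000001001 (represents -2039)


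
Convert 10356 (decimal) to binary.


Divide by 2 repeatedly:
10356 ÷ 2 = 5178 remainder 0
5178 ÷ 2 = 2589 remainder 0
2589 ÷ 2 = 1294 remainder 1
1294 ÷ 2 = 647 remainder 0
647 ÷ 2 = 323 remainder 1
323 ÷ 2 = 161 remainder 1
161 ÷ 2 = 80 remainder 1
80 ÷ 2 = 40 remainder 0
40 ÷ 2 = 20 remainder 0
20 ÷ 2 = 10 remainder 0
10 ÷ 2 = 5 remainder 0
5 ÷ 2 = 2 remainder 1
2 ÷ 2 = 1 remainder 0
1 ÷ 2 = 0 remainder 1
Reading remainders bottom-up:
= 10100001110100


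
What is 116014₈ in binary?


Each octal digit → 3 binary bits:
  1 = 001
  1 = 001
  6 = 110
  0 = 000
  1 = 001
  4 = 100
Concatenate: 001 001 110 000 001 100
= 001001110000001100


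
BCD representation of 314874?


Each digit → 4-bit binary:
  3 → 0011
  1 → 0001
  4 → 0100
  8 → 1000
  7 → 0111
  4 → 0100
= 0011 0001 0100 1000 0111 0100


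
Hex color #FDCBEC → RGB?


Hex: #FDCBEC
R = FD₁₆ = 253
G = CB₁₆ = 203
B = EC₁₆ = 236
= RGB(253, 203, 236)


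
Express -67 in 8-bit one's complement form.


Original: 01000011
Invert all bits:
  bit 0: 0 → 1
  bit 1: 1 → 0
  bit 2: 0 → 1
  bit 3: 0 → 1
  bit 4: 0 → 1
  bit 5: 0 → 1
  bit 6: 1 → 0
  bit 7: 1 → 0
= 10111100


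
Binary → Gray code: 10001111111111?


Binary: 10001111111111
Gray code: G = B XOR (B >> 1)
B >> 1 = 01000111111111
10001111111111 XOR 01000111111111:
  1 XOR 0 = 1
  0 XOR 1 = 1
  0 XOR 0 = 0
  0 XOR 0 = 0
  1 XOR 0 = 1
  1 XOR 1 = 0
  1 XOR 1 = 0
  1 XOR 1 = 0
  1 XOR 1 = 0
  1 XOR 1 = 0
  1 XOR 1 = 0
  1 XOR 1 = 0
  1 XOR 1 = 0
  1 XOR 1 = 0
= 11001000000000


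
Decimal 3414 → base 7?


Divide by 7 repeatedly:
3414 ÷ 7 = 487 remainder 5
487 ÷ 7 = 69 remainder 4
69 ÷ 7 = 9 remainder 6
9 ÷ 7 = 1 remainder 2
1 ÷ 7 = 0 remainder 1
Reading remainders bottom-up:
= 12645


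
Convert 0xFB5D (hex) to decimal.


Positional values:
Position 0: D × 16^0 = 13 × 1 = 13
Position 1: 5 × 16^1 = 5 × 16 = 80
Position 2: B × 16^2 = 11 × 256 = 2816
Position 3: F × 16^3 = 15 × 4096 = 61440
Sum = 13 + 80 + 2816 + 61440
= 64349


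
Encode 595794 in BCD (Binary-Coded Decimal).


Each digit → 4-bit binary:
  5 → 0101
  9 → 1001
  5 → 0101
  7 → 0111
  9 → 1001
  4 → 0100
= 0101 1001 0101 0111 1001 0100


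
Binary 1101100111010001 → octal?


Group into 3-bit groups: 001101100111010001
  001 = 1
  101 = 5
  100 = 4
  111 = 7
  010 = 2
  001 = 1
= 0o154721


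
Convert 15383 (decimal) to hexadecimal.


Divide by 16 repeatedly:
15383 ÷ 16 = 961 remainder 7 (7)
961 ÷ 16 = 60 remainder 1 (1)
60 ÷ 16 = 3 remainder 12 (C)
3 ÷ 16 = 0 remainder 3 (3)
Reading remainders bottom-up:
= 0x3C17


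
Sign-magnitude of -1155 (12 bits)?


Sign bit: 1 (negative)
Magnitude: 1155 = 10010000011
= 110010000011


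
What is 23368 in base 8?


Divide by 8 repeatedly:
23368 ÷ 8 = 2921 remainder 0
2921 ÷ 8 = 365 remainder 1
365 ÷ 8 = 45 remainder 5
45 ÷ 8 = 5 remainder 5
5 ÷ 8 = 0 remainder 5
Reading remainders bottom-up:
= 0o55510


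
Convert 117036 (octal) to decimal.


Positional values:
Position 0: 6 × 8^0 = 6
Position 1: 3 × 8^1 = 24
Position 2: 0 × 8^2 = 0
Position 3: 7 × 8^3 = 3584
Position 4: 1 × 8^4 = 4096
Position 5: 1 × 8^5 = 32768
Sum = 6 + 24 + 0 + 3584 + 4096 + 32768
= 40478


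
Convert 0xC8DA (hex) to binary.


Each hex digit → 4 binary bits:
  C = 1100
  8 = 1000
  D = 1101
  A = 1010
Concatenate: 1100 1000 1101 1010
= 1100100011011010


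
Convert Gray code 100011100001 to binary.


Gray code: 100011100001
MSB stays the same: 1
Each subsequent bit = prev_binary XOR current_gray:
  B[1] = 1 XOR 0 = 1
  B[2] = 1 XOR 0 = 1
  B[3] = 1 XOR 0 = 1
  B[4] = 1 XOR 1 = 0
  B[5] = 0 XOR 1 = 1
  B[6] = 1 XOR 1 = 0
  B[7] = 0 XOR 0 = 0
  B[8] = 0 XOR 0 = 0
  B[9] = 0 XOR 0 = 0
  B[10] = 0 XOR 0 = 0
  B[11] = 0 XOR 1 = 1
= 111101000001 (3905 decimal)


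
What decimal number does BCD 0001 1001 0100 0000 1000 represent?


Each 4-bit group → digit:
  0001 → 1
  1001 → 9
  0100 → 4
  0000 → 0
  1000 → 8
= 19408


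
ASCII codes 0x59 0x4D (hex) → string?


Codes (hex): 0x59 0x4D
Per-code ASCII lookup:
  0x59 = 89  (range 65-90: uppercase, 89 - 65 = 24) → 'Y'
  0x4D = 77  (range 65-90: uppercase, 77 - 65 = 12) → 'M'
= 'YM'


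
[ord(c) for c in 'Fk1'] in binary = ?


String: 'Fk1'  (3 characters)
Per-character ASCII lookup:
  'F': uppercase starts at 65: 'F' = 65 + 5 = 70 → 1000110
  'k': lowercase starts at 97: 'k' = 97 + 10 = 107 → 1101011
  '1': digits start at 48: '1' = 48 + 1 = 49 → 110001
= 1000110 1101011 110001


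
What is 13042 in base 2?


Divide by 2 repeatedly:
13042 ÷ 2 = 6521 remainder 0
6521 ÷ 2 = 3260 remainder 1
3260 ÷ 2 = 1630 remainder 0
1630 ÷ 2 = 815 remainder 0
815 ÷ 2 = 407 remainder 1
407 ÷ 2 = 203 remainder 1
203 ÷ 2 = 101 remainder 1
101 ÷ 2 = 50 remainder 1
50 ÷ 2 = 25 remainder 0
25 ÷ 2 = 12 remainder 1
12 ÷ 2 = 6 remainder 0
6 ÷ 2 = 3 remainder 0
3 ÷ 2 = 1 remainder 1
1 ÷ 2 = 0 remainder 1
Reading remainders bottom-up:
= 11001011110010


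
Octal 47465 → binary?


Each octal digit → 3 binary bits:
  4 = 100
  7 = 111
  4 = 100
  6 = 110
  5 = 101
Concatenate: 100 111 100 110 101
= 100111100110101


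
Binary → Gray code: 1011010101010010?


Binary: 1011010101010010
Gray code: G = B XOR (B >> 1)
B >> 1 = 0101101010101001
1011010101010010 XOR 0101101010101001:
  1 XOR 0 = 1
  0 XOR 1 = 1
  1 XOR 0 = 1
  1 XOR 1 = 0
  0 XOR 1 = 1
  1 XOR 0 = 1
  0 XOR 1 = 1
  1 XOR 0 = 1
  0 XOR 1 = 1
  1 XOR 0 = 1
  0 XOR 1 = 1
  1 XOR 0 = 1
  0 XOR 1 = 1
  0 XOR 0 = 0
  1 XOR 0 = 1
  0 XOR 1 = 1
= 1110111111111011
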